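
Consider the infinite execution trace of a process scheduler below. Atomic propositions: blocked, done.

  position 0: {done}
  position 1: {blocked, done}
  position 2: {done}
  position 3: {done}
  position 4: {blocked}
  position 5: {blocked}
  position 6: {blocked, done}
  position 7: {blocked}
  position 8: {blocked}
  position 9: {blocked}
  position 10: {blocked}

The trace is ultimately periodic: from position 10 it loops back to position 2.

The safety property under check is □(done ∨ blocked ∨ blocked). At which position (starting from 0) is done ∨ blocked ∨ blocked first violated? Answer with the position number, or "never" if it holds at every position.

done ∨ blocked ∨ blocked holds at every position 0..10, and those are all the positions the trace ever visits, so the invariant □(done ∨ blocked ∨ blocked) is never violated.

never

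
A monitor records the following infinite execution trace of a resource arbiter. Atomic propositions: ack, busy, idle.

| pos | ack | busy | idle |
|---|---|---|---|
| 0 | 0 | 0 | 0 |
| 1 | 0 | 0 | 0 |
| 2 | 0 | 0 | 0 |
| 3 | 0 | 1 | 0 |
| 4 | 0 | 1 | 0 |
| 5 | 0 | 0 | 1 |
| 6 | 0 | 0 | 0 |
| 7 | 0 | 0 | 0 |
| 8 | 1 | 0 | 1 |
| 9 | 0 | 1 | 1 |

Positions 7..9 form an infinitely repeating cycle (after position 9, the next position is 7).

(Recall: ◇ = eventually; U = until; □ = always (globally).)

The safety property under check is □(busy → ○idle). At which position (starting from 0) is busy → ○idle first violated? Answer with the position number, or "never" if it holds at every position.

3

Check busy → ○idle at each position in order: 0 ✓, 1 ✓, 2 ✓.
At position 3 the labels are {busy} and the next position 4 has {busy}, so busy → ○idle is false there. This is the first violation.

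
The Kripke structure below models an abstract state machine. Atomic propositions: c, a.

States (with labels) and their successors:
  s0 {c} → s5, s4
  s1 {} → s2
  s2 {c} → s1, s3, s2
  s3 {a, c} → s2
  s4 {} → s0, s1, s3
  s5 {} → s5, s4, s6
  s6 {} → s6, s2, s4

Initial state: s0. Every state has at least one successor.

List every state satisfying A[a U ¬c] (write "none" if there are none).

{s1, s4, s5, s6}

States satisfying a: {s3}.
States satisfying ¬c: {s1, s4, s5, s6}.
States satisfying A[a U ¬c]: {s1, s4, s5, s6}.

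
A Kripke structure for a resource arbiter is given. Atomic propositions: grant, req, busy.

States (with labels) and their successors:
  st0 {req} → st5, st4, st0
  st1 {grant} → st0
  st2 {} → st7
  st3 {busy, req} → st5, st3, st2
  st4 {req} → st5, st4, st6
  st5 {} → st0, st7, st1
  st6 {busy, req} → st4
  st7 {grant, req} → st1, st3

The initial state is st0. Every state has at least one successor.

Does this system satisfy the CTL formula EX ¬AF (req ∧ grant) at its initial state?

Holds

States satisfying ¬AF (req ∧ grant): {st0, st1, st3, st4, st5, st6}.
States satisfying EX ¬AF (req ∧ grant): {st0, st1, st3, st4, st5, st6, st7}.
st0 ∈ Sat(EX ¬AF (req ∧ grant)).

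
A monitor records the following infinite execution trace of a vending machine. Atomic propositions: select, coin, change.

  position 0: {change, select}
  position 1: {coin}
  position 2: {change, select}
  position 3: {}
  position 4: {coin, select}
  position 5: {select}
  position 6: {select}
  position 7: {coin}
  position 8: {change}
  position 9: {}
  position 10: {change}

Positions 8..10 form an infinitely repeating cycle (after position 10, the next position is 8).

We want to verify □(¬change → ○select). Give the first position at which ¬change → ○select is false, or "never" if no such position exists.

6

Check ¬change → ○select at each position in order: 0 ✓, 1 ✓, 2 ✓, 3 ✓, 4 ✓, 5 ✓.
At position 6 the labels are {select} and the next position 7 has {coin}, so ¬change → ○select is false there. This is the first violation.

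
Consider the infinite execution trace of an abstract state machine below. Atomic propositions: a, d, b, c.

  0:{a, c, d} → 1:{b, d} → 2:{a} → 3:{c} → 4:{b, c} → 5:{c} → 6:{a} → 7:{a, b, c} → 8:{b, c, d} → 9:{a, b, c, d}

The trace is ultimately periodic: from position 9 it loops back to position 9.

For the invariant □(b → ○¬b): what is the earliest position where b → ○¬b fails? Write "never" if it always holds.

7

Check b → ○¬b at each position in order: 0 ✓, 1 ✓, 2 ✓, 3 ✓, 4 ✓, 5 ✓, 6 ✓.
At position 7 the labels are {a, b, c} and the next position 8 has {b, c, d}, so b → ○¬b is false there. This is the first violation.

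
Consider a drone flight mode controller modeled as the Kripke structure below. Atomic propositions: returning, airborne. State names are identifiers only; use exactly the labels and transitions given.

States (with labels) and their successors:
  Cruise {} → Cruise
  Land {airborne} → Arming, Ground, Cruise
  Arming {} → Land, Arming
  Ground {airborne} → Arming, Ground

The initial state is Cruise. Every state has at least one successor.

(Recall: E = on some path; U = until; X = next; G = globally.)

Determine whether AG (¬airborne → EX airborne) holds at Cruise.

Does not hold

States satisfying ¬airborne → EX airborne: {Land, Arming, Ground}.
States satisfying AG (¬airborne → EX airborne): ∅.
Cruise is reachable from Cruise and violates ¬airborne → EX airborne, so AG fails at Cruise.
Cruise ∉ Sat(AG (¬airborne → EX airborne)).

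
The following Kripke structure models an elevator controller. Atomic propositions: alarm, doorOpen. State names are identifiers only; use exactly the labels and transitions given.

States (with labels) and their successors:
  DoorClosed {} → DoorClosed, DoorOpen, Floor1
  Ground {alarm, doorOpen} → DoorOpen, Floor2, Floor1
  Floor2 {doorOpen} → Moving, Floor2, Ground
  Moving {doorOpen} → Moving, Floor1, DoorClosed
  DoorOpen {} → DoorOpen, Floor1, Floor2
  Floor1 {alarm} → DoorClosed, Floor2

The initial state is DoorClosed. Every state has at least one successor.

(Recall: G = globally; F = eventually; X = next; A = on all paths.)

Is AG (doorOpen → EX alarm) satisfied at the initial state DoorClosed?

States satisfying doorOpen → EX alarm: {DoorClosed, Ground, Floor2, Moving, DoorOpen, Floor1}.
States satisfying AG (doorOpen → EX alarm): {DoorClosed, Ground, Floor2, Moving, DoorOpen, Floor1}.
Every state reachable from DoorClosed satisfies doorOpen → EX alarm.
DoorClosed ∈ Sat(AG (doorOpen → EX alarm)).

Holds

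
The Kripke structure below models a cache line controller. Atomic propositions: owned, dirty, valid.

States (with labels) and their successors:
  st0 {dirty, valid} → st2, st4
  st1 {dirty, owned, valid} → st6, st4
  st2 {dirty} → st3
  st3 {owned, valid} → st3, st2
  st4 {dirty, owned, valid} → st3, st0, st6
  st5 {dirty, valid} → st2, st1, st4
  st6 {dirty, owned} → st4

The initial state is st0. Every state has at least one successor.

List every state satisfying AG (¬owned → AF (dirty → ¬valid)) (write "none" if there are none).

{st2, st3}

States satisfying ¬owned → AF (dirty → ¬valid): {st1, st2, st3, st4, st6}.
States satisfying AG (¬owned → AF (dirty → ¬valid)): {st2, st3}.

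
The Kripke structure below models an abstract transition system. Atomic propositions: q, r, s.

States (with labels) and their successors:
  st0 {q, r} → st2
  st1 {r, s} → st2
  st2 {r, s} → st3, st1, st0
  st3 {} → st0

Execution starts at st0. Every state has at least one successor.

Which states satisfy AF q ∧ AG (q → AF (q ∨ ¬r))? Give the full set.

{st0, st3}

States satisfying q: {st0}.
States satisfying AF q: {st0, st3}.
States satisfying q → AF (q ∨ ¬r): {st0, st1, st2, st3}.
States satisfying AG (q → AF (q ∨ ¬r)): {st0, st1, st2, st3}.
States satisfying AF q ∧ AG (q → AF (q ∨ ¬r)): {st0, st3}.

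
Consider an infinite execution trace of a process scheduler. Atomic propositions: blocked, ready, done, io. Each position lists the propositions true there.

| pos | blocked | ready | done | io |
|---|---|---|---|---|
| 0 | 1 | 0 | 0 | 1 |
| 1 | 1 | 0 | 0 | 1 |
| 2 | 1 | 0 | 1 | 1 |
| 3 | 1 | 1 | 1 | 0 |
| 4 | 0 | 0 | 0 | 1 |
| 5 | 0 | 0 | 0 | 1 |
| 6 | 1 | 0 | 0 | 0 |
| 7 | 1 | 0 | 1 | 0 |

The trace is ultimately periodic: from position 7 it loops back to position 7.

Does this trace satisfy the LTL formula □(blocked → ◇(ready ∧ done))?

blocked → ◇(ready ∧ done) must hold at every position from 0 onward. It fails at position 6, so □(blocked → ◇(ready ∧ done)) is false.
Positions where blocked holds: 0, 1, 2, 3, 6, 7.
Check ◇(ready ∧ done) at each: 0→ok, 1→ok, 2→ok, 3→ok, 6→fails, 7→fails.

No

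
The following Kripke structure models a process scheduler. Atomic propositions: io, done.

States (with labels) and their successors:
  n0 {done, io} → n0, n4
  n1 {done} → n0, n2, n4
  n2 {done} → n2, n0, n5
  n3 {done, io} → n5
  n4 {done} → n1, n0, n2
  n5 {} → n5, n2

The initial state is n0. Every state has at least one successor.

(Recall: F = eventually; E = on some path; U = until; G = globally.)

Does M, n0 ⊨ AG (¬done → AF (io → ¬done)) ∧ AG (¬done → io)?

States satisfying ¬done → AF (io → ¬done): {n0, n1, n2, n3, n4, n5}.
States satisfying AG (¬done → AF (io → ¬done)): {n0, n1, n2, n3, n4, n5}.
States satisfying ¬done → io: {n0, n1, n2, n3, n4}.
States satisfying AG (¬done → io): ∅.
States satisfying AG (¬done → AF (io → ¬done)) ∧ AG (¬done → io): ∅.
n0 ∉ Sat(AG (¬done → AF (io → ¬done)) ∧ AG (¬done → io)).

No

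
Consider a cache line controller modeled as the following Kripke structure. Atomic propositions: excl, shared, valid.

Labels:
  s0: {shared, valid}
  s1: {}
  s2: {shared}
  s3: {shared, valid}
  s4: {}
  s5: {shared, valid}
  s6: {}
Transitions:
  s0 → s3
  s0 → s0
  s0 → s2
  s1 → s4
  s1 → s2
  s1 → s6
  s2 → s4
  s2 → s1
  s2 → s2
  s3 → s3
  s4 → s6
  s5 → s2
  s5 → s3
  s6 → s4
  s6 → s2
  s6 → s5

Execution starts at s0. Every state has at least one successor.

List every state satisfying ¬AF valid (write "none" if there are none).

{s1, s2, s4, s6}

States satisfying valid: {s0, s3, s5}.
States satisfying AF valid: {s0, s3, s5}.
States satisfying ¬AF valid: {s1, s2, s4, s6}.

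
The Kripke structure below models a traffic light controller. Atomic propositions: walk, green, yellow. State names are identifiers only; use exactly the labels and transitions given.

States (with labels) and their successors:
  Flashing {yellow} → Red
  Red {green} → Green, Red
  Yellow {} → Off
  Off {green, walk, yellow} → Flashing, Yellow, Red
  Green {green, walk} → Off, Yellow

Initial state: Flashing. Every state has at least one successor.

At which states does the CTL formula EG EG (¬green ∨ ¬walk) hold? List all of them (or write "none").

States satisfying EG (¬green ∨ ¬walk): {Flashing, Red}.
States satisfying EG EG (¬green ∨ ¬walk): {Flashing, Red}.

{Flashing, Red}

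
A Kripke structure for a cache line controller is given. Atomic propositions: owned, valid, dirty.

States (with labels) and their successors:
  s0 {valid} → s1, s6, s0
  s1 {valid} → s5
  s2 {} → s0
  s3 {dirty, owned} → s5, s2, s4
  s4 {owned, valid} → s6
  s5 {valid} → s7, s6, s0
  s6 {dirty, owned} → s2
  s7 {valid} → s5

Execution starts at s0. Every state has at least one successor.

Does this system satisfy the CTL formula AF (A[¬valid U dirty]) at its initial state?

States satisfying A[¬valid U dirty]: {s3, s6}.
States satisfying AF (A[¬valid U dirty]): {s3, s4, s6}.
There is a path from s0 along which A[¬valid U dirty] never holds.
s0 ∉ Sat(AF (A[¬valid U dirty])).

Violated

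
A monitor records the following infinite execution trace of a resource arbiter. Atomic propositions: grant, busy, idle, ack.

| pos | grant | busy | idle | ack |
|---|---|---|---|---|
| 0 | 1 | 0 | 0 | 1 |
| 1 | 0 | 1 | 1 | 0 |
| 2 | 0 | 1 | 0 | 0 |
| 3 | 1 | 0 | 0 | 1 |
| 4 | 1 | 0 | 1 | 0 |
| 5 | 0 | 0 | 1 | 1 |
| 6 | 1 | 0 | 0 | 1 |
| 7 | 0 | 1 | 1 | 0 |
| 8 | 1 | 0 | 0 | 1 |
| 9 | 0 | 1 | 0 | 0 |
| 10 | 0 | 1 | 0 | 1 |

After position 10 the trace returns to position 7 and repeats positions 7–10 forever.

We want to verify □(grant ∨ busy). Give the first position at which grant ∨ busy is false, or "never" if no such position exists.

5

Check grant ∨ busy at each position in order: 0 ✓, 1 ✓, 2 ✓, 3 ✓, 4 ✓.
At position 5 the labels are {ack, idle}, so grant ∨ busy is false there. This is the first violation.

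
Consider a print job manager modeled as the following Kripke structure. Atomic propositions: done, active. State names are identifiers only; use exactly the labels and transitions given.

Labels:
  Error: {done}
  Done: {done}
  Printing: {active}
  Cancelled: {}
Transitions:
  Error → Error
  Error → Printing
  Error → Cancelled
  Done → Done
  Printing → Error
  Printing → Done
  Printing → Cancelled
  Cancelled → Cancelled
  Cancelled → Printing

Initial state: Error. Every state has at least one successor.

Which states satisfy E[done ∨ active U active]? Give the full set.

States satisfying done ∨ active: {Error, Done, Printing}.
States satisfying active: {Printing}.
States satisfying E[done ∨ active U active]: {Error, Printing}.

{Error, Printing}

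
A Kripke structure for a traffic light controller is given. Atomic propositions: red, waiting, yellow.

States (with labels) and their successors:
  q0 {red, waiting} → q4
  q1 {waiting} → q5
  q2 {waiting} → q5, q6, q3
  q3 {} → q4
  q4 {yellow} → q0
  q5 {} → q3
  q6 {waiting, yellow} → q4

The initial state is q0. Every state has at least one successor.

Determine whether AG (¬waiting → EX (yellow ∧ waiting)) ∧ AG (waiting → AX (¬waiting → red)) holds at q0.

States satisfying ¬waiting → EX (yellow ∧ waiting): {q0, q1, q2, q6}.
States satisfying AG (¬waiting → EX (yellow ∧ waiting)): ∅.
States satisfying waiting → AX (¬waiting → red): {q3, q4, q5}.
States satisfying AG (waiting → AX (¬waiting → red)): ∅.
States satisfying AG (¬waiting → EX (yellow ∧ waiting)) ∧ AG (waiting → AX (¬waiting → red)): ∅.
q0 ∉ Sat(AG (¬waiting → EX (yellow ∧ waiting)) ∧ AG (waiting → AX (¬waiting → red))).

Does not hold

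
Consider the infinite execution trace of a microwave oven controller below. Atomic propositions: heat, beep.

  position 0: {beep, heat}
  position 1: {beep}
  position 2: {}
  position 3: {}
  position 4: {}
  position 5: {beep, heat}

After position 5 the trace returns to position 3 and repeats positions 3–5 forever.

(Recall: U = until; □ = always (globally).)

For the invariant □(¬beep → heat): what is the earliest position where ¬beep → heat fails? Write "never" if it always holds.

Check ¬beep → heat at each position in order: 0 ✓, 1 ✓.
At position 2 the labels are {}, so ¬beep → heat is false there. This is the first violation.

2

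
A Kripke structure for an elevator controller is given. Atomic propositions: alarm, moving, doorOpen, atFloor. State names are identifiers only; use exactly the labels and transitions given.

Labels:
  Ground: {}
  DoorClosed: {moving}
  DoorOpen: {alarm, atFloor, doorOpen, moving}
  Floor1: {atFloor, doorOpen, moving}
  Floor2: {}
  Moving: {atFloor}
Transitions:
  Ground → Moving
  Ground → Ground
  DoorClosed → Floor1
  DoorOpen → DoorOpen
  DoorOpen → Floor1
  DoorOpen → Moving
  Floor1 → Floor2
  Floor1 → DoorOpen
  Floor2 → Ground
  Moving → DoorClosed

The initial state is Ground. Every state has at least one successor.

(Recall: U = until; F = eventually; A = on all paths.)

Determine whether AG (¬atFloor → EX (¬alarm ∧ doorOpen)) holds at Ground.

States satisfying ¬atFloor → EX (¬alarm ∧ doorOpen): {DoorClosed, DoorOpen, Floor1, Moving}.
States satisfying AG (¬atFloor → EX (¬alarm ∧ doorOpen)): ∅.
Floor2 is reachable from Ground and violates ¬atFloor → EX (¬alarm ∧ doorOpen), so AG fails at Ground.
Ground ∉ Sat(AG (¬atFloor → EX (¬alarm ∧ doorOpen))).

Violated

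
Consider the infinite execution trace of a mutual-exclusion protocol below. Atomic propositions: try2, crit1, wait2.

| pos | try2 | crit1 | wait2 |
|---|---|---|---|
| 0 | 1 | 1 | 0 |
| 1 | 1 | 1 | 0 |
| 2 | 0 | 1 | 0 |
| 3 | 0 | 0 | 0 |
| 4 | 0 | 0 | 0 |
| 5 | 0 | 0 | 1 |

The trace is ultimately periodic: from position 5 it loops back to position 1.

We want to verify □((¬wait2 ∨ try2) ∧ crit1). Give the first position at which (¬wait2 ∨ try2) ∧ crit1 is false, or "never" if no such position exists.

3

Check (¬wait2 ∨ try2) ∧ crit1 at each position in order: 0 ✓, 1 ✓, 2 ✓.
At position 3 the labels are {}, so (¬wait2 ∨ try2) ∧ crit1 is false there. This is the first violation.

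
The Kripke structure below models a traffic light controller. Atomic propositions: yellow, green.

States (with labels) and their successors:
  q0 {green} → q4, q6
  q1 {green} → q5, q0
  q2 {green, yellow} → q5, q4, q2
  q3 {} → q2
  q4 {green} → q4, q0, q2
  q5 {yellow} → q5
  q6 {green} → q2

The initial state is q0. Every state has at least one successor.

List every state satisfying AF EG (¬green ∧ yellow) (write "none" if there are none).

{q5}

States satisfying EG (¬green ∧ yellow): {q5}.
States satisfying AF EG (¬green ∧ yellow): {q5}.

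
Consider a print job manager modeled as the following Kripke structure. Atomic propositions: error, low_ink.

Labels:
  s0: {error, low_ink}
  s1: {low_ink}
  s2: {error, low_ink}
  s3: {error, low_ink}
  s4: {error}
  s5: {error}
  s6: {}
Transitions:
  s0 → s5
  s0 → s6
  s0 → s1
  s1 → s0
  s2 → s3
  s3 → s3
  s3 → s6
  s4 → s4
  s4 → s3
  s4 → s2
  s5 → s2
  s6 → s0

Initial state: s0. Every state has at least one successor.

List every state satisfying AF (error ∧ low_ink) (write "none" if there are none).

States satisfying error ∧ low_ink: {s0, s2, s3}.
States satisfying AF (error ∧ low_ink): {s0, s1, s2, s3, s5, s6}.

{s0, s1, s2, s3, s5, s6}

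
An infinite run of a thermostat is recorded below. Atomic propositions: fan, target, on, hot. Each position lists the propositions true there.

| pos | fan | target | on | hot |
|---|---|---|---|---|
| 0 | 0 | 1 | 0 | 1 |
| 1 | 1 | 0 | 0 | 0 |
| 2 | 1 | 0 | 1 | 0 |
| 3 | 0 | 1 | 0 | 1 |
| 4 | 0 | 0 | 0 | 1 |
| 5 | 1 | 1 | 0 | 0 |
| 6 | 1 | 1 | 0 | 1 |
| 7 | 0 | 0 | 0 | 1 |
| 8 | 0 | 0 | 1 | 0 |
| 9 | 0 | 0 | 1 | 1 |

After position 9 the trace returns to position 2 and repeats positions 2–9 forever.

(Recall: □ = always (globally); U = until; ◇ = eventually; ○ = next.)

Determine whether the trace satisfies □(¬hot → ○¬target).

Does not hold

¬hot → ○¬target must hold at every position from 0 onward. It fails at position 2, so □(¬hot → ○¬target) is false.
Positions where ¬hot holds: 1, 2, 5, 8.
Check ○¬target at each: 1→ok, 2→fails, 5→fails, 8→ok.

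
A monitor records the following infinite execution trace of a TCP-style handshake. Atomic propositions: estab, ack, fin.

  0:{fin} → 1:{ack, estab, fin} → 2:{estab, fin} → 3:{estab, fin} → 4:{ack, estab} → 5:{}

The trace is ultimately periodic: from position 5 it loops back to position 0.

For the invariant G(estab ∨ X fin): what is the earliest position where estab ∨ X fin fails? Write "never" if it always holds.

never

estab ∨ X fin holds at every position 0..5, and those are all the positions the trace ever visits, so the invariant G(estab ∨ X fin) is never violated.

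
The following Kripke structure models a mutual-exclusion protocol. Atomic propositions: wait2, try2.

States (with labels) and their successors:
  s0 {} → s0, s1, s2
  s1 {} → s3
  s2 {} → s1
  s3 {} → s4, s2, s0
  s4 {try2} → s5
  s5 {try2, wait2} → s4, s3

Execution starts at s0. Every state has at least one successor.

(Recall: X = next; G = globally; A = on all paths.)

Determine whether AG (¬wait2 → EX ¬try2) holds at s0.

No

States satisfying ¬wait2 → EX ¬try2: {s0, s1, s2, s3, s5}.
States satisfying AG (¬wait2 → EX ¬try2): ∅.
s4 is reachable from s0 and violates ¬wait2 → EX ¬try2, so AG fails at s0.
s0 ∉ Sat(AG (¬wait2 → EX ¬try2)).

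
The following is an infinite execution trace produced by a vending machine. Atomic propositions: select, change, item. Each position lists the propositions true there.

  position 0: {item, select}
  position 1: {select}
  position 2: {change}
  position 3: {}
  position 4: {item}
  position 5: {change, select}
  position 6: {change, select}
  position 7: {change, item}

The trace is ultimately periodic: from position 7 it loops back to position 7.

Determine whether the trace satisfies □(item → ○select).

Does not hold

item → ○select must hold at every position from 0 onward. It fails at position 7, so □(item → ○select) is false.
Positions where item holds: 0, 4, 7.
Check ○select at each: 0→ok, 4→ok, 7→fails.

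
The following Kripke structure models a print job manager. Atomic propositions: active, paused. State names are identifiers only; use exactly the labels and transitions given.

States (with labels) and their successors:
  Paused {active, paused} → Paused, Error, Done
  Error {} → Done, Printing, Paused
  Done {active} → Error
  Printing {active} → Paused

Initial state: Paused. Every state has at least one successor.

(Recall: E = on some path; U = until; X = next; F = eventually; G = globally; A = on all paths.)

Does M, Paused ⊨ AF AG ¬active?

States satisfying AG ¬active: ∅.
States satisfying AF AG ¬active: ∅.
There is a path from Paused along which AG ¬active never holds.
Paused ∉ Sat(AF AG ¬active).

No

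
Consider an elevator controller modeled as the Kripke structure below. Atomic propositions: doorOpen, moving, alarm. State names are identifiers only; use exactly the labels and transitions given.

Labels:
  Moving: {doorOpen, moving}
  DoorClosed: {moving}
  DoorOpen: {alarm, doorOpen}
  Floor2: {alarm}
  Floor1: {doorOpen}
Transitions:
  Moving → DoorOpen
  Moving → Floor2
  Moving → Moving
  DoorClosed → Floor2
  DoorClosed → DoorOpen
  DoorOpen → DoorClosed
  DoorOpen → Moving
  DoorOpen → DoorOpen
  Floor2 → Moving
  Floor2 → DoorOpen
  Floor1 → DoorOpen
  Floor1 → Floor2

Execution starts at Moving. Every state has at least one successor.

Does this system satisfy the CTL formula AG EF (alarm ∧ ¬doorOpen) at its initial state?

Yes

States satisfying EF (alarm ∧ ¬doorOpen): {Moving, DoorClosed, DoorOpen, Floor2, Floor1}.
States satisfying AG EF (alarm ∧ ¬doorOpen): {Moving, DoorClosed, DoorOpen, Floor2, Floor1}.
Every state reachable from Moving satisfies EF (alarm ∧ ¬doorOpen).
Moving ∈ Sat(AG EF (alarm ∧ ¬doorOpen)).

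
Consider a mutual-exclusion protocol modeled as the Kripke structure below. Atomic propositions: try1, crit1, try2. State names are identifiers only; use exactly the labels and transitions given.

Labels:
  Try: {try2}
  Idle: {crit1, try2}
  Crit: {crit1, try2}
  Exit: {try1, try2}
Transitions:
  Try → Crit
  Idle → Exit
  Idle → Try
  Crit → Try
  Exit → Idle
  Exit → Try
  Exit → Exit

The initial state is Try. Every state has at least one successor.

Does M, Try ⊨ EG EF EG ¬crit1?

Does not hold

States satisfying EF EG ¬crit1: {Idle, Exit}.
States satisfying EG EF EG ¬crit1: {Idle, Exit}.
No suitable path/successor from Try witnesses the formula.
Try ∉ Sat(EG EF EG ¬crit1).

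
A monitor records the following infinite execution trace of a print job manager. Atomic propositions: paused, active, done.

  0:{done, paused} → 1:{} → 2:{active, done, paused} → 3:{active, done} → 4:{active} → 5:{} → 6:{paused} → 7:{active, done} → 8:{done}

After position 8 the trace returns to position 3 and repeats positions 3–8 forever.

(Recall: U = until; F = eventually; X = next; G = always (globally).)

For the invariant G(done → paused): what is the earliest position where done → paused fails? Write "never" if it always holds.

Check done → paused at each position in order: 0 ✓, 1 ✓, 2 ✓.
At position 3 the labels are {active, done}, so done → paused is false there. This is the first violation.

3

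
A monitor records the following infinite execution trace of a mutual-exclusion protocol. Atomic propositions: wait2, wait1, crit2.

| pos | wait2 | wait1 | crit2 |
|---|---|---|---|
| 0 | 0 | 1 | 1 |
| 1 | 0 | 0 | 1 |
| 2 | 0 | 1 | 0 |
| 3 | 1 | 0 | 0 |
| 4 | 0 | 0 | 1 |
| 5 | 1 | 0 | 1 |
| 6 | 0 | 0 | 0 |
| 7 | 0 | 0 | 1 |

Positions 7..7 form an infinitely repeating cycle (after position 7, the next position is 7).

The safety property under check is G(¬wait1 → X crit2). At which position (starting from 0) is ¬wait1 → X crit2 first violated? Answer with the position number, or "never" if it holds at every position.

Check ¬wait1 → X crit2 at each position in order: 0 ✓.
At position 1 the labels are {crit2} and the next position 2 has {wait1}, so ¬wait1 → X crit2 is false there. This is the first violation.

1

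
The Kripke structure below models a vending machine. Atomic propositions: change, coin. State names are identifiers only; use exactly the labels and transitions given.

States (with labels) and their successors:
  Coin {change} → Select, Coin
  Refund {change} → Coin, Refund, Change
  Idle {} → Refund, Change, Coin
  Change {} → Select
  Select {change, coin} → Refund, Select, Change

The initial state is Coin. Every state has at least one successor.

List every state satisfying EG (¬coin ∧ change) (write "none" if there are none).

{Coin, Refund}

States satisfying ¬coin ∧ change: {Coin, Refund}.
States satisfying EG (¬coin ∧ change): {Coin, Refund}.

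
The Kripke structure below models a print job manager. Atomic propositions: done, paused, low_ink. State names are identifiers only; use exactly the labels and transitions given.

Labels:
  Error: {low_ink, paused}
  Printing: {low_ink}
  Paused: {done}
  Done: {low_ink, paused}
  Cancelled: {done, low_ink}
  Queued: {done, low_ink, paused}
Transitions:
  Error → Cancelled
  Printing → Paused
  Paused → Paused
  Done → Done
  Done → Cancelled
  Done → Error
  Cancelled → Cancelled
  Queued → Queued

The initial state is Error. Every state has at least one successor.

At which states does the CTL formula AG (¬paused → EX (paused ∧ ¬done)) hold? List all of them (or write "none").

{Queued}

States satisfying ¬paused → EX (paused ∧ ¬done): {Error, Done, Queued}.
States satisfying AG (¬paused → EX (paused ∧ ¬done)): {Queued}.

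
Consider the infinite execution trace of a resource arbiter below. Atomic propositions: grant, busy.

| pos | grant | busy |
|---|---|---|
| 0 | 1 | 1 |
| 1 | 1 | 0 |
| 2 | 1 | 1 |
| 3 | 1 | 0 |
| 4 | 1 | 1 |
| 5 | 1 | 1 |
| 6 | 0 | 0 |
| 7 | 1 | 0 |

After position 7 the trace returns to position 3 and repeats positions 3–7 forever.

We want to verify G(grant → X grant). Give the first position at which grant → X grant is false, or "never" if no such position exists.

Check grant → X grant at each position in order: 0 ✓, 1 ✓, 2 ✓, 3 ✓, 4 ✓.
At position 5 the labels are {busy, grant} and the next position 6 has {}, so grant → X grant is false there. This is the first violation.

5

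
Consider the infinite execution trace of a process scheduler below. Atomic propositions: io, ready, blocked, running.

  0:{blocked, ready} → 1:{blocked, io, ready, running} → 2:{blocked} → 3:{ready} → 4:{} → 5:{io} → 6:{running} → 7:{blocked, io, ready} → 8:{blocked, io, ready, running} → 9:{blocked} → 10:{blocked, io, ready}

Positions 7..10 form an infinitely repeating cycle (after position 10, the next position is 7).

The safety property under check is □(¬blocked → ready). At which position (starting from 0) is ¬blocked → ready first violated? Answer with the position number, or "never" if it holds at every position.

4

Check ¬blocked → ready at each position in order: 0 ✓, 1 ✓, 2 ✓, 3 ✓.
At position 4 the labels are {}, so ¬blocked → ready is false there. This is the first violation.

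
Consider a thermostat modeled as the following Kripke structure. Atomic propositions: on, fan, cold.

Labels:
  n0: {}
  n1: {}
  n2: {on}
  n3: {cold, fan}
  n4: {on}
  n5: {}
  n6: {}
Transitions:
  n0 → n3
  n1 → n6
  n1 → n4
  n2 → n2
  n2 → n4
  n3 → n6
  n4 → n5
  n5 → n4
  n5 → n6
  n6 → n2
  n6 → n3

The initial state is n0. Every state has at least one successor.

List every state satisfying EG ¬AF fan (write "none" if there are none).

{n1, n2, n4, n5, n6}

States satisfying ¬AF fan: {n1, n2, n4, n5, n6}.
States satisfying EG ¬AF fan: {n1, n2, n4, n5, n6}.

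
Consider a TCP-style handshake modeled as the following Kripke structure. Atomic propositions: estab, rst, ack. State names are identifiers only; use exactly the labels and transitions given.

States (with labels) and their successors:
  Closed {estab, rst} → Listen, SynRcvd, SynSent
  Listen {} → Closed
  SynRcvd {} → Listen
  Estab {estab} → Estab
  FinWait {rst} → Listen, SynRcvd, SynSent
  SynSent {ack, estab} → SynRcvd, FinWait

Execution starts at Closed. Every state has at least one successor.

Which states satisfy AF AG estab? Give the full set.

{Estab}

States satisfying AG estab: {Estab}.
States satisfying AF AG estab: {Estab}.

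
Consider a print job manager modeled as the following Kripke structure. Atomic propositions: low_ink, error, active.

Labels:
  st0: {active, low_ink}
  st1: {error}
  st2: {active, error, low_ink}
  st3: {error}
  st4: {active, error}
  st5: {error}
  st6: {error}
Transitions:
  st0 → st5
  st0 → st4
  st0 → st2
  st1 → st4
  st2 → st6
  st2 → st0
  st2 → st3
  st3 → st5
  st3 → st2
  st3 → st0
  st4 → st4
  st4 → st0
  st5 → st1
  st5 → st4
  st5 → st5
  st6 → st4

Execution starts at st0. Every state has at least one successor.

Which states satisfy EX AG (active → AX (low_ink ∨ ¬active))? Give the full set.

none

States satisfying AG (active → AX (low_ink ∨ ¬active)): ∅.
States satisfying EX AG (active → AX (low_ink ∨ ¬active)): ∅.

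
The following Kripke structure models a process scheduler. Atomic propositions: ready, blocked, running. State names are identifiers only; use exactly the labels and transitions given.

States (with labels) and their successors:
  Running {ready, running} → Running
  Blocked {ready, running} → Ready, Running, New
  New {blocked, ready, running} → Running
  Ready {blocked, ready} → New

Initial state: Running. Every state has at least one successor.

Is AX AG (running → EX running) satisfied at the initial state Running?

Satisfied

States satisfying AG (running → EX running): {Running, Blocked, New, Ready}.
States satisfying AX AG (running → EX running): {Running, Blocked, New, Ready}.
Running ∈ Sat(AX AG (running → EX running)).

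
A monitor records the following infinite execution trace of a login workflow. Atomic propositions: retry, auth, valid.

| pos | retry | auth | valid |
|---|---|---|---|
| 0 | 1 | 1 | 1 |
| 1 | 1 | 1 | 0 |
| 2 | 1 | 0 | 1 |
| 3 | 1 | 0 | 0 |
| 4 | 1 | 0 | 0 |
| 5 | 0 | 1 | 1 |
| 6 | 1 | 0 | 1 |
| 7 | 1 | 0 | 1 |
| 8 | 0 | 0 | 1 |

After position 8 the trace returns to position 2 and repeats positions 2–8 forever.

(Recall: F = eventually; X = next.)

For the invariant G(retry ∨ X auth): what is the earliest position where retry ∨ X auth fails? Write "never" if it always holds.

Check retry ∨ X auth at each position in order: 0 ✓, 1 ✓, 2 ✓, 3 ✓, 4 ✓.
At position 5 the labels are {auth, valid} and the next position 6 has {retry, valid}, so retry ∨ X auth is false there. This is the first violation.

5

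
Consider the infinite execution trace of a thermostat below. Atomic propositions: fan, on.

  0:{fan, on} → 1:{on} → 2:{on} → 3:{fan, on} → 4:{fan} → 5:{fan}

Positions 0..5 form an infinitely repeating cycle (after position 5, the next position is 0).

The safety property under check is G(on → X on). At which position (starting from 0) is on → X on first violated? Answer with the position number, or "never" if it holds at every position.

3

Check on → X on at each position in order: 0 ✓, 1 ✓, 2 ✓.
At position 3 the labels are {fan, on} and the next position 4 has {fan}, so on → X on is false there. This is the first violation.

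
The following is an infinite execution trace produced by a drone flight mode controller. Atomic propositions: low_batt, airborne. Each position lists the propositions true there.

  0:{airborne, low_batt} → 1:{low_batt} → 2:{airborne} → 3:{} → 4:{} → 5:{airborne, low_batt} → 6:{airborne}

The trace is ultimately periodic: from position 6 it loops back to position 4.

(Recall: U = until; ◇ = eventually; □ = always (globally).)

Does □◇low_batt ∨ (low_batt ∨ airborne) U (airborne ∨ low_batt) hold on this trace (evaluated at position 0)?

◇low_batt holds at every position 0..6, and those are all positions ever visited, so □◇low_batt holds.
Walking from position 0: airborne ∨ low_batt first holds at position 0, and low_batt ∨ airborne holds at every earlier position along the way, so (low_batt ∨ airborne) U (airborne ∨ low_batt) holds.
At position 0: □◇low_batt is true; (low_batt ∨ airborne) U (airborne ∨ low_batt) is true; so □◇low_batt ∨ (low_batt ∨ airborne) U (airborne ∨ low_batt) is true.

Holds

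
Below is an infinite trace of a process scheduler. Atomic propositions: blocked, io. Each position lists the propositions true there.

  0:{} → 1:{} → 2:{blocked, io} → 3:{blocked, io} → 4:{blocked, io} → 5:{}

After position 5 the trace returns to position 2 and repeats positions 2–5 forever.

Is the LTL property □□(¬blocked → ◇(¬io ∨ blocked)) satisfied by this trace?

Holds

□(¬blocked → ◇(¬io ∨ blocked)) holds at every position 0..5, and those are all positions ever visited, so □□(¬blocked → ◇(¬io ∨ blocked)) holds.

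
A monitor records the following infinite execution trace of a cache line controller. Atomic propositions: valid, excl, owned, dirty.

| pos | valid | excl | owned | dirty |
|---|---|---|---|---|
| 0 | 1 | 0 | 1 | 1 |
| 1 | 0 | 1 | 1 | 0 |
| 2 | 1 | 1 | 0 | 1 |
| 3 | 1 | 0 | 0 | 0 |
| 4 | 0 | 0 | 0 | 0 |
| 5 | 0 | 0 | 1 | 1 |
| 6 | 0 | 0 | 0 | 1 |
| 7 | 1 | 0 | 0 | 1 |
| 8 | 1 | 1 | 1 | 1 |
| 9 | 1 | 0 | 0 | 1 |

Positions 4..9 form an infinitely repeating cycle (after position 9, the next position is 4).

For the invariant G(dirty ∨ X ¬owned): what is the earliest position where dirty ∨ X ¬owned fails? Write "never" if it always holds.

4

Check dirty ∨ X ¬owned at each position in order: 0 ✓, 1 ✓, 2 ✓, 3 ✓.
At position 4 the labels are {} and the next position 5 has {dirty, owned}, so dirty ∨ X ¬owned is false there. This is the first violation.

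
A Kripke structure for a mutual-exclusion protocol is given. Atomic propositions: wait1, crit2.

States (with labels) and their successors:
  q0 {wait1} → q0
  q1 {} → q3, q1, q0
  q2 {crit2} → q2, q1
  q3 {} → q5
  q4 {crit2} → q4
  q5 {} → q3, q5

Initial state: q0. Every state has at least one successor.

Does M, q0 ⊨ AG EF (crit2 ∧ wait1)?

States satisfying EF (crit2 ∧ wait1): ∅.
States satisfying AG EF (crit2 ∧ wait1): ∅.
q0 is reachable from q0 and violates EF (crit2 ∧ wait1), so AG fails at q0.
q0 ∉ Sat(AG EF (crit2 ∧ wait1)).

Does not hold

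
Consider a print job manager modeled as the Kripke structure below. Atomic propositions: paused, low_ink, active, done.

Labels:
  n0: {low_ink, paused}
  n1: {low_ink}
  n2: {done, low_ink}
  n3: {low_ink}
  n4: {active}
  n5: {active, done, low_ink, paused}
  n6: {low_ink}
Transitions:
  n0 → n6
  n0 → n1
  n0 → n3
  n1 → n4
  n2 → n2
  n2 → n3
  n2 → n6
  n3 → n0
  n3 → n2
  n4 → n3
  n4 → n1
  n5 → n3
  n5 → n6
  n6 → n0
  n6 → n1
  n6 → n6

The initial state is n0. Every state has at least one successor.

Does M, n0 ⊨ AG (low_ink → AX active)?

Does not hold

States satisfying low_ink → AX active: {n1, n4}.
States satisfying AG (low_ink → AX active): ∅.
n0 is reachable from n0 and violates low_ink → AX active, so AG fails at n0.
n0 ∉ Sat(AG (low_ink → AX active)).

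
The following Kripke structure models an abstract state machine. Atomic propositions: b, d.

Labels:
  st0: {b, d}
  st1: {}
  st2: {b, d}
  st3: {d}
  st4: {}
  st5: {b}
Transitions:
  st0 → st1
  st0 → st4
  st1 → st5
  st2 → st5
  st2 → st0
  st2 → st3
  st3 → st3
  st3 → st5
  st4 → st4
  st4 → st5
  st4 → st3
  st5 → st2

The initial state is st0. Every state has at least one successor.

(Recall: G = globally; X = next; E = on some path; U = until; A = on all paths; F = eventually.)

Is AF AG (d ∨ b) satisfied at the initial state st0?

States satisfying AG (d ∨ b): ∅.
States satisfying AF AG (d ∨ b): ∅.
There is a path from st0 along which AG (d ∨ b) never holds.
st0 ∉ Sat(AF AG (d ∨ b)).

Does not hold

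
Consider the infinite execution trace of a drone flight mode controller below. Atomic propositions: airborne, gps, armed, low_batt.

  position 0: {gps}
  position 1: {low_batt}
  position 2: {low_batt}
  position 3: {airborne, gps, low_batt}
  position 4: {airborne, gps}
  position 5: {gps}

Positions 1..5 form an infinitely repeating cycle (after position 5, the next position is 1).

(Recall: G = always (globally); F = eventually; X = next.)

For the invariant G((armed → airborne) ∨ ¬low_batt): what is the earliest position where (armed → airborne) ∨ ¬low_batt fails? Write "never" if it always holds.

(armed → airborne) ∨ ¬low_batt holds at every position 0..5, and those are all the positions the trace ever visits, so the invariant G((armed → airborne) ∨ ¬low_batt) is never violated.

never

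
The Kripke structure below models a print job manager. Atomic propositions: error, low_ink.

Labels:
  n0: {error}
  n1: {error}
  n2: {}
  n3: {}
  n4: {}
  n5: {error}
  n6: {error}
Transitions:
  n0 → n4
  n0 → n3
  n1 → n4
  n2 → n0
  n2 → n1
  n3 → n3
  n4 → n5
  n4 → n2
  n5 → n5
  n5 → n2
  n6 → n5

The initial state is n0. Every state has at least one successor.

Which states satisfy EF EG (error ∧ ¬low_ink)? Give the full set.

{n0, n1, n2, n4, n5, n6}

States satisfying EG (error ∧ ¬low_ink): {n5, n6}.
States satisfying EF EG (error ∧ ¬low_ink): {n0, n1, n2, n4, n5, n6}.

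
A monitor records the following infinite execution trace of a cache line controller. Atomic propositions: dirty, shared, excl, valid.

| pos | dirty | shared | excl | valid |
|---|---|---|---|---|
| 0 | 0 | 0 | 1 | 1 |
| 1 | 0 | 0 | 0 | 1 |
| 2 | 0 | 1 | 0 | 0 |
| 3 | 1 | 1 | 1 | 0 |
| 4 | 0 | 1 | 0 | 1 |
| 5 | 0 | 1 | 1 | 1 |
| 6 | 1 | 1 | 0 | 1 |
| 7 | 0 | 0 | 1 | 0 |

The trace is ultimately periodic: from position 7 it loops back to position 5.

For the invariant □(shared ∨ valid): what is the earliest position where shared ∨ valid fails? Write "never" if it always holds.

7

Check shared ∨ valid at each position in order: 0 ✓, 1 ✓, 2 ✓, 3 ✓, 4 ✓, 5 ✓, 6 ✓.
At position 7 the labels are {excl}, so shared ∨ valid is false there. This is the first violation.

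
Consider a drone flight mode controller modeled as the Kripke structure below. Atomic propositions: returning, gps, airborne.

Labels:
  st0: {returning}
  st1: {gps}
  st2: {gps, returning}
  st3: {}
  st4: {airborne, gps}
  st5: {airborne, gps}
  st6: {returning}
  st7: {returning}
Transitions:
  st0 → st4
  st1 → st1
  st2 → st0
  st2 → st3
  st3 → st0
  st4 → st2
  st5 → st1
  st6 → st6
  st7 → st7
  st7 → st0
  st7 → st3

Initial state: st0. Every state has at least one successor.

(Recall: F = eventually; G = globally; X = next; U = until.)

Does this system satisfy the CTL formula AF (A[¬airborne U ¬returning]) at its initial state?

States satisfying A[¬airborne U ¬returning]: {st0, st1, st2, st3, st4, st5}.
States satisfying AF (A[¬airborne U ¬returning]): {st0, st1, st2, st3, st4, st5}.
st0 ∈ Sat(AF (A[¬airborne U ¬returning])).

Satisfied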